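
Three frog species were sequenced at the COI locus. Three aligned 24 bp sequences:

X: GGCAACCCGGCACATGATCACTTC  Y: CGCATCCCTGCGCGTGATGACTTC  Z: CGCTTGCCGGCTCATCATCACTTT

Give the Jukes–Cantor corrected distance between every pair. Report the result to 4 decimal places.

X–Y: 6/24 sites differ → p = 0.25, d = −0.75 ln(1 − 0.333333) = 0.304098 ≈ 0.3041.
X–Z: 7/24 sites differ → p ≈ 0.291667, d = −0.75 ln(1 − 0.388889) = 0.369358 ≈ 0.3694.
Y–Z: 8/24 sites differ → p ≈ 0.333333, d = −0.75 ln(1 − 0.444444) = 0.440839 ≈ 0.4408.

d(X,Y) = 0.3041, d(X,Z) = 0.3694, d(Y,Z) = 0.4408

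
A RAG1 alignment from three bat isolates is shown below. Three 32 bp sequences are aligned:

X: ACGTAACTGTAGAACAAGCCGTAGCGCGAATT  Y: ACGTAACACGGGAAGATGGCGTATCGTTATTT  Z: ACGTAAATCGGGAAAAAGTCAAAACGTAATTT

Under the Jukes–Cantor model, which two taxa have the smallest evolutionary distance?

X–Y: 11/32 differ, p = 0.344, d = 0.460.
X–Z: 12/32 differ, p = 0.375, d = 0.520.
Y–Z: 9/32 differ, p = 0.281, d = 0.353.
The smallest distance is between Y and Z.

Y and Z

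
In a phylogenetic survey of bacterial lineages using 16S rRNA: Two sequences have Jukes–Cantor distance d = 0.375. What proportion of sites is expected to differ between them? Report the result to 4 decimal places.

p = (3/4)(1 − e^(−4d/3)) = 0.75 × (1 − e^(-0.5)) = 0.75 × (1 − 0.606531) = 0.295102.

0.2951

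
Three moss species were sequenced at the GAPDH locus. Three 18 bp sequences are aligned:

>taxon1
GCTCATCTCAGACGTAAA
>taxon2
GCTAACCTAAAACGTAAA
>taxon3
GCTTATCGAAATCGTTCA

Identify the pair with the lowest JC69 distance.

taxon1–taxon2: 4/18 differ, p = 0.222, d = 0.264.
taxon1–taxon3: 7/18 differ, p = 0.389, d = 0.548.
taxon2–taxon3: 6/18 differ, p = 0.333, d = 0.441.
The smallest distance is between taxon1 and taxon2.

taxon1 and taxon2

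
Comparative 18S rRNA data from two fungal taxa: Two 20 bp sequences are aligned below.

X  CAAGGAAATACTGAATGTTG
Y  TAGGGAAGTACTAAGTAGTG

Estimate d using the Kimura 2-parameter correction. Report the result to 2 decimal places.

Of 20 sites, 6 differences are transitions and 1 are transversions, so P = 6/20 = 0.3 and Q = 1/20 = 0.05.
Under the Kimura two-parameter model, d = −½ ln(1 − 2P − Q) − ¼ ln(1 − 2Q).
1 − 2P − Q = 0.35, giving −½ ln(0.35) = 0.524911.
1 − 2Q = 0.9, giving −¼ ln(0.9) = 0.026340.
d = 0.524911 + 0.026340 = 0.551251.

0.55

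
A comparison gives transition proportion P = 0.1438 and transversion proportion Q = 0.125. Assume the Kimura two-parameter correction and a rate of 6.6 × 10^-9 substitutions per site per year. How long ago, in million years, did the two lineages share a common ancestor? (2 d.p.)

25.60

Under the Kimura two-parameter model, d = −½ ln(1 − 2P − Q) − ¼ ln(1 − 2Q).
1 − 2P − Q = 0.5874, giving −½ ln(0.5874) = 0.266025.
1 − 2Q = 0.75, giving −¼ ln(0.75) = 0.071921.
d = 0.266025 + 0.071921 = 0.337946.
Under a molecular clock d = 2μt, so t = d/(2μ) = 0.337946 / (2 × 6.6 × 10^-9) = 25.60 million years.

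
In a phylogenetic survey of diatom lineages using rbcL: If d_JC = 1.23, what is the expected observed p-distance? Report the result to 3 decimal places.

p = (3/4)(1 − e^(−4d/3)) = 0.75 × (1 − e^(-1.64)) = 0.75 × (1 − 0.193980) = 0.604515.

0.605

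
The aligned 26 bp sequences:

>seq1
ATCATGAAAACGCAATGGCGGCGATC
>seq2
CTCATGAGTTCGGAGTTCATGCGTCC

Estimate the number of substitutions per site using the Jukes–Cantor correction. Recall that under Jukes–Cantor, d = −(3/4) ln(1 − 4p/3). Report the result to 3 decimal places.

The sequences differ at 12 of 26 sites, so p = 12/26 ≈ 0.461538.
d = −(3/4) ln(1 − 4p/3) = −0.75 ln(1 − 0.615384) = −0.75 ln(0.384616)
  = −0.75 × (-0.955510) = 0.716633 substitutions/site.

0.717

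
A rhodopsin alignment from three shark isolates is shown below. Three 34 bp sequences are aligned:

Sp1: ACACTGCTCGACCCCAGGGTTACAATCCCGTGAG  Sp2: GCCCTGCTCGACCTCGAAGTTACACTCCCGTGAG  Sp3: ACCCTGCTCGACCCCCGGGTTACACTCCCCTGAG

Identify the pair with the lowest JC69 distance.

Sp1–Sp2: 7/34 differ, p = 0.206, d = 0.241.
Sp1–Sp3: 4/34 differ, p = 0.118, d = 0.128.
Sp2–Sp3: 6/34 differ, p = 0.176, d = 0.201.
The smallest distance is between Sp1 and Sp3.

Sp1 and Sp3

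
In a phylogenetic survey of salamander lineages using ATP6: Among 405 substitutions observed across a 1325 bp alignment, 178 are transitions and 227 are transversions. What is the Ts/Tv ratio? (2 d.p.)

0.78

R = 178/227 = 0.784140… ≈ 0.78 (to 2 d.p.).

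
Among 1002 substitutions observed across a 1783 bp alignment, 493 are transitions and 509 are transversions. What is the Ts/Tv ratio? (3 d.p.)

R = 493/509 = 0.968565… ≈ 0.969 (to 3 d.p.).

0.969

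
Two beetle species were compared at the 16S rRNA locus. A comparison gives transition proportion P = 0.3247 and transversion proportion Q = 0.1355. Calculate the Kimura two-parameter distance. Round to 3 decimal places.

0.847

Under the Kimura two-parameter model, d = −½ ln(1 − 2P − Q) − ¼ ln(1 − 2Q).
1 − 2P − Q = 0.2151, giving −½ ln(0.2151) = 0.768326.
1 − 2Q = 0.729, giving −¼ ln(0.729) = 0.079020.
d = 0.768326 + 0.079020 = 0.847346.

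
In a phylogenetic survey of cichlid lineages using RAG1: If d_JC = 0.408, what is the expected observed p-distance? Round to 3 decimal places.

0.315

p = (3/4)(1 − e^(−4d/3)) = 0.75 × (1 − e^(-0.544)) = 0.75 × (1 − 0.580422) = 0.314684.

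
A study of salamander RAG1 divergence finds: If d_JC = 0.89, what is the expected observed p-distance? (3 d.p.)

0.521

p = (3/4)(1 − e^(−4d/3)) = 0.75 × (1 − e^(-1.186667)) = 0.75 × (1 − 0.305237) = 0.521072.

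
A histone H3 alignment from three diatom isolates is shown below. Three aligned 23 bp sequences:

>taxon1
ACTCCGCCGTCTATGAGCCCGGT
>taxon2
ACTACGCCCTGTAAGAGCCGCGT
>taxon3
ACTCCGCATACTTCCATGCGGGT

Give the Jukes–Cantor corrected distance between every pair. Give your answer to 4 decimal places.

taxon1–taxon2: 6/23 sites differ → p ≈ 0.26087, d = −0.75 ln(1 − 0.347827) = 0.320584 ≈ 0.3206.
taxon1–taxon3: 9/23 sites differ → p ≈ 0.391304, d = −0.75 ln(1 − 0.521739) = 0.553199 ≈ 0.5532.
taxon2–taxon3: 11/23 sites differ → p ≈ 0.478261, d = −0.75 ln(1 − 0.637681) = 0.761423 ≈ 0.7614.

d(taxon1,taxon2) = 0.3206, d(taxon1,taxon3) = 0.5532, d(taxon2,taxon3) = 0.7614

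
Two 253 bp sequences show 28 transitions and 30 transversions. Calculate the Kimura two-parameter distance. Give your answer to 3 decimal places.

0.275

P = 28/253 ≈ 0.110672 and Q = 30/253 ≈ 0.118577.
Under the Kimura two-parameter model, d = −½ ln(1 − 2P − Q) − ¼ ln(1 − 2Q).
1 − 2P − Q = 0.660079, giving −½ ln(0.660079) = 0.207698.
1 − 2Q = 0.762846, giving −¼ ln(0.762846) = 0.067675.
d = 0.207698 + 0.067675 = 0.275373.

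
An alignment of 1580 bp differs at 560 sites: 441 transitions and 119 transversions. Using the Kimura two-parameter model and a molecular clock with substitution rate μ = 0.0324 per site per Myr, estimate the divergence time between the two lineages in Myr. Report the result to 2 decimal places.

P = 441/1580 ≈ 0.279114 and Q = 119/1580 ≈ 0.075316.
Under the Kimura two-parameter model, d = −½ ln(1 − 2P − Q) − ¼ ln(1 − 2Q).
1 − 2P − Q = 0.366456, giving −½ ln(0.366456) = 0.501938.
1 − 2Q = 0.849368, giving −¼ ln(0.849368) = 0.040816.
d = 0.501938 + 0.040816 = 0.542754.
Under a molecular clock d = 2μt, so t = d/(2μ) = 0.542754 / (2 × 0.0324) = 8.38 Myr.

8.38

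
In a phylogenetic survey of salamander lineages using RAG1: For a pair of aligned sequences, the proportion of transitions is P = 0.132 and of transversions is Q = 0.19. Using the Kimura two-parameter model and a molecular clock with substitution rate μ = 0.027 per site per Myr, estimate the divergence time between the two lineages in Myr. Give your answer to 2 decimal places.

7.82

Under the Kimura two-parameter model, d = −½ ln(1 − 2P − Q) − ¼ ln(1 − 2Q).
1 − 2P − Q = 0.546, giving −½ ln(0.546) = 0.302568.
1 − 2Q = 0.62, giving −¼ ln(0.62) = 0.119509.
d = 0.302568 + 0.119509 = 0.422077.
Under a molecular clock d = 2μt, so t = d/(2μ) = 0.422077 / (2 × 0.027) = 7.82 Myr.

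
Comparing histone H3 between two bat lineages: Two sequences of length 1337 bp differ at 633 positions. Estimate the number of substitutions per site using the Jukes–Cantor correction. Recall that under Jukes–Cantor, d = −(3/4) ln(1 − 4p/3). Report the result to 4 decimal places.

0.7483

p = 633/1337 ≈ 0.473448.
d = −(3/4) ln(1 − 4p/3) = −0.75 ln(1 − 0.631264) = −0.75 ln(0.368736)
  = −0.75 × (-0.997674) = 0.748256 substitutions/site.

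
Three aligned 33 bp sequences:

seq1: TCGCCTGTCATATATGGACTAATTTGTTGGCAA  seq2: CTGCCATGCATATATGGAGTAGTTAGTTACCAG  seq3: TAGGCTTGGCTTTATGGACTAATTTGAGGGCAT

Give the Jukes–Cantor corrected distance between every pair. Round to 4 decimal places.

seq1–seq2: 11/33 sites differ → p ≈ 0.333333, d = −0.75 ln(1 − 0.444444) = 0.440839 ≈ 0.4408.
seq1–seq3: 10/33 sites differ → p ≈ 0.30303, d = −0.75 ln(1 − 0.40404) = 0.388186 ≈ 0.3882.
seq2–seq3: 15/33 sites differ → p ≈ 0.454545, d = −0.75 ln(1 − 0.60606) = 0.698667 ≈ 0.6987.

d(seq1,seq2) = 0.4408, d(seq1,seq3) = 0.3882, d(seq2,seq3) = 0.6987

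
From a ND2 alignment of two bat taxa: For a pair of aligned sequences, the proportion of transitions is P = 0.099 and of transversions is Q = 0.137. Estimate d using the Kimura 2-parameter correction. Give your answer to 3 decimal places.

Under the Kimura two-parameter model, d = −½ ln(1 − 2P − Q) − ¼ ln(1 − 2Q).
1 − 2P − Q = 0.665, giving −½ ln(0.665) = 0.203984.
1 − 2Q = 0.726, giving −¼ ln(0.726) = 0.080051.
d = 0.203984 + 0.080051 = 0.284035.

0.284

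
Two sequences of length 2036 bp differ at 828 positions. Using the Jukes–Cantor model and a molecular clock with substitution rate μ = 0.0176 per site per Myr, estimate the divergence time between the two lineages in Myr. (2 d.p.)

16.65

p = 828/2036 ≈ 0.40668.
d = −(3/4) ln(1 − 4p/3) = −0.75 ln(1 − 0.54224) = −0.75 ln(0.45776)
  = −0.75 × (-0.781410) = 0.586058 substitutions/site.
Under a molecular clock d = 2μt, so t = d/(2μ) = 0.586058 / (2 × 0.0176) = 16.65 Myr.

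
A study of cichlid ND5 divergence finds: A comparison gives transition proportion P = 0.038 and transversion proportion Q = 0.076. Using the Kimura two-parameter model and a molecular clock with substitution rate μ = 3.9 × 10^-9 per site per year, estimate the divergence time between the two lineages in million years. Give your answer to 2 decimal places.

Under the Kimura two-parameter model, d = −½ ln(1 − 2P − Q) − ¼ ln(1 − 2Q).
1 − 2P − Q = 0.848, giving −½ ln(0.848) = 0.082437.
1 − 2Q = 0.848, giving −¼ ln(0.848) = 0.041219.
d = 0.082437 + 0.041219 = 0.123656.
Under a molecular clock d = 2μt, so t = d/(2μ) = 0.123656 / (2 × 3.9 × 10^-9) = 15.85 million years.

15.85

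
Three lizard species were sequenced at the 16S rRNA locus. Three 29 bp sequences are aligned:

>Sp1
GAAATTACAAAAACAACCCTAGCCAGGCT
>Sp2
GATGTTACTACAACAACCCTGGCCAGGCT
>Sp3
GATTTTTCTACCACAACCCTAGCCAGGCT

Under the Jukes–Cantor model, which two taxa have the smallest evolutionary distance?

Sp2 and Sp3

Sp1–Sp2: 5/29 differ, p = 0.172, d = 0.196.
Sp1–Sp3: 6/29 differ, p = 0.207, d = 0.242.
Sp2–Sp3: 4/29 differ, p = 0.138, d = 0.152.
The smallest distance is between Sp2 and Sp3.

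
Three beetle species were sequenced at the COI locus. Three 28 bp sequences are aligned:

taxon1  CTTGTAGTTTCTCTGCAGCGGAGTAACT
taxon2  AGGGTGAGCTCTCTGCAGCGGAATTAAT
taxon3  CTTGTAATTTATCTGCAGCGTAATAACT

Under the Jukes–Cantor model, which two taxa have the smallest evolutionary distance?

taxon1 and taxon3

taxon1–taxon2: 10/28 differ, p = 0.357, d = 0.485.
taxon1–taxon3: 4/28 differ, p = 0.143, d = 0.158.
taxon2–taxon3: 10/28 differ, p = 0.357, d = 0.485.
The smallest distance is between taxon1 and taxon3.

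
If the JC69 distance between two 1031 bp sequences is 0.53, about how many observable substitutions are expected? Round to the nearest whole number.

Invert JC69: p = (3/4)(1 − e^(−4d/3)) = 0.75 × (1 − e^(-0.706667)) = 0.75 × (1 − 0.493286) = 0.380036.
Expected differing sites = pL ≈ 0.380036 × 1031 = 391.817116 ≈ 392.

392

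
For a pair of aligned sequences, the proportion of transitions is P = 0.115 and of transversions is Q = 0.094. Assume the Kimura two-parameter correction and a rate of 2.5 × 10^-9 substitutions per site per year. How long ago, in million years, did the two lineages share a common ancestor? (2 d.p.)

Under the Kimura two-parameter model, d = −½ ln(1 − 2P − Q) − ¼ ln(1 − 2Q).
1 − 2P − Q = 0.676, giving −½ ln(0.676) = 0.195781.
1 − 2Q = 0.812, giving −¼ ln(0.812) = 0.052064.
d = 0.195781 + 0.052064 = 0.247845.
Under a molecular clock d = 2μt, so t = d/(2μ) = 0.247845 / (2 × 2.5 × 10^-9) = 49.57 million years.

49.57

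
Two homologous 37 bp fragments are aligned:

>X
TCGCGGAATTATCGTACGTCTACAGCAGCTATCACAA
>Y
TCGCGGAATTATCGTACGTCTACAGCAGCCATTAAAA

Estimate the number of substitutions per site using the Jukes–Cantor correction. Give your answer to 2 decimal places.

The sequences differ at 3 of 37 sites (30, 33, 35), so p = 3/37 ≈ 0.081081.
d = −(3/4) ln(1 − 4p/3) = −0.75 ln(1 − 0.108108) = −0.75 ln(0.891892)
  = −0.75 × (-0.114410) = 0.085808 substitutions/site.

0.09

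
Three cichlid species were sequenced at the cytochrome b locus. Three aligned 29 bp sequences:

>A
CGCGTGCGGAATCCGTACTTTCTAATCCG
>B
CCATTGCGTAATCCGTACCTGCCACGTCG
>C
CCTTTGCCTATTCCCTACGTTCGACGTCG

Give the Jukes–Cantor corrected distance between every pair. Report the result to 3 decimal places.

A–B: 10/29 sites differ → p ≈ 0.344828, d = −0.75 ln(1 − 0.459771) = 0.461822 ≈ 0.462.
A–C: 12/29 sites differ → p ≈ 0.413793, d = −0.75 ln(1 − 0.551724) = 0.601760 ≈ 0.602.
B–C: 7/29 sites differ → p ≈ 0.241379, d = −0.75 ln(1 − 0.321839) = 0.291278 ≈ 0.291.

d(A,B) = 0.462, d(A,C) = 0.602, d(B,C) = 0.291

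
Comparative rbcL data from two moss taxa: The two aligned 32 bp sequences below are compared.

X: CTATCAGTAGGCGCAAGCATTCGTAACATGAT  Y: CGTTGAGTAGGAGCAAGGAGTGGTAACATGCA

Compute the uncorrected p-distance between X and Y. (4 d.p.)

0.2813

The sequences differ at 9 of 32 positions (sites 2, 3, 5, 12, 18, 20, 22, 31, 32).
p = 9/32 = 0.28125 ≈ 0.2813 (to 4 d.p.).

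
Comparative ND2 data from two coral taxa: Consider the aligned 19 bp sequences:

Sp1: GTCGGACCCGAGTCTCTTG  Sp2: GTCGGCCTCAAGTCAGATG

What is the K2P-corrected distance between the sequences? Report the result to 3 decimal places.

0.410

Of 19 sites, 2 differences are transitions and 4 are transversions, so P = 2/19 ≈ 0.105263 and Q = 4/19 ≈ 0.210526.
Under the Kimura two-parameter model, d = −½ ln(1 − 2P − Q) − ¼ ln(1 − 2Q).
1 − 2P − Q = 0.578948, giving −½ ln(0.578948) = 0.273271.
1 − 2Q = 0.578948, giving −¼ ln(0.578948) = 0.136636.
d = 0.273271 + 0.136636 = 0.409907.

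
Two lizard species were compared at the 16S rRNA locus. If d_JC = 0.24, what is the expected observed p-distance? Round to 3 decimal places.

p = (3/4)(1 − e^(−4d/3)) = 0.75 × (1 − e^(-0.32)) = 0.75 × (1 − 0.726149) = 0.205388.

0.205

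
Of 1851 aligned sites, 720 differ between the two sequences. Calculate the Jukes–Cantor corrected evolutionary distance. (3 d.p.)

p = 720/1851 ≈ 0.388979.
d = −(3/4) ln(1 − 4p/3) = −0.75 ln(1 − 0.518639) = −0.75 ln(0.481361)
  = −0.75 × (-0.731138) = 0.548354 substitutions/site.

0.548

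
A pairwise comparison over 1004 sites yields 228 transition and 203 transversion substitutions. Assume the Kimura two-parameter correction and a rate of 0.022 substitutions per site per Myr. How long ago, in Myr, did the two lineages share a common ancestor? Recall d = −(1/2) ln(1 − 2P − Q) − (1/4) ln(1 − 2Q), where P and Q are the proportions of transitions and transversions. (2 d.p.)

P = 228/1004 ≈ 0.227092 and Q = 203/1004 ≈ 0.202191.
Under the Kimura two-parameter model, d = −½ ln(1 − 2P − Q) − ¼ ln(1 − 2Q).
1 − 2P − Q = 0.343625, giving −½ ln(0.343625) = 0.534102.
1 − 2Q = 0.595618, giving −¼ ln(0.595618) = 0.129539.
d = 0.534102 + 0.129539 = 0.663641.
Under a molecular clock d = 2μt, so t = d/(2μ) = 0.663641 / (2 × 0.022) = 15.08 Myr.

15.08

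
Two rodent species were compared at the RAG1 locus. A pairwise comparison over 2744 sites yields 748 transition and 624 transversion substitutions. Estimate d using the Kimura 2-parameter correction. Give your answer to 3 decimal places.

P = 748/2744 ≈ 0.272595 and Q = 624/2744 ≈ 0.227405.
Under the Kimura two-parameter model, d = −½ ln(1 − 2P − Q) − ¼ ln(1 − 2Q).
1 − 2P − Q = 0.227405, giving −½ ln(0.227405) = 0.740511.
1 − 2Q = 0.54519, giving −¼ ln(0.54519) = 0.151655.
d = 0.740511 + 0.151655 = 0.892166.

0.892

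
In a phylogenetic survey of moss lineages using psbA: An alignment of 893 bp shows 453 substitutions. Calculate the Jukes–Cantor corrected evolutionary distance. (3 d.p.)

0.846

p = 453/893 ≈ 0.507279.
d = −(3/4) ln(1 − 4p/3) = −0.75 ln(1 − 0.676372) = −0.75 ln(0.323628)
  = −0.75 × (-1.128161) = 0.846121 substitutions/site.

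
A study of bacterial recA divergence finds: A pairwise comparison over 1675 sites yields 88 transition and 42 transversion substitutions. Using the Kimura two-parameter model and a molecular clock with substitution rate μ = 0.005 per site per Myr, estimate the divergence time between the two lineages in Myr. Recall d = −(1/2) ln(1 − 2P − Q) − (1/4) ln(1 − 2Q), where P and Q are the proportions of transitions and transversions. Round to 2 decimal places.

8.26

P = 88/1675 ≈ 0.052537 and Q = 42/1675 ≈ 0.025075.
Under the Kimura two-parameter model, d = −½ ln(1 − 2P − Q) − ¼ ln(1 − 2Q).
1 − 2P − Q = 0.869851, giving −½ ln(0.869851) = 0.069717.
1 − 2Q = 0.94985, giving −¼ ln(0.94985) = 0.012863.
d = 0.069717 + 0.012863 = 0.082580.
Under a molecular clock d = 2μt, so t = d/(2μ) = 0.082580 / (2 × 0.005) = 8.26 Myr.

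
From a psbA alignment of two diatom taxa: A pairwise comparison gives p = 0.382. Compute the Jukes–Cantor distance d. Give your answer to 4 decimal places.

0.5340

d = −(3/4) ln(1 − 4p/3) = −0.75 ln(1 − 0.509333) = −0.75 ln(0.490667)
  = −0.75 × (-0.711990) = 0.533993 substitutions/site.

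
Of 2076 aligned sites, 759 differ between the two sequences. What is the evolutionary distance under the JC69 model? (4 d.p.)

p = 759/2076 ≈ 0.365607.
d = −(3/4) ln(1 − 4p/3) = −0.75 ln(1 − 0.487476) = −0.75 ln(0.512524)
  = −0.75 × (-0.668408) = 0.501306 substitutions/site.

0.5013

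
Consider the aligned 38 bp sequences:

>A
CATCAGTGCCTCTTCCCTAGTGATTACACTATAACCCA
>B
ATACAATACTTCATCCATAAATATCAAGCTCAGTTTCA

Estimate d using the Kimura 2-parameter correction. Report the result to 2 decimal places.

Of 38 sites, 9 differences are transitions and 11 are transversions, so P = 9/38 ≈ 0.236842 and Q = 11/38 ≈ 0.289474.
Under the Kimura two-parameter model, d = −½ ln(1 − 2P − Q) − ¼ ln(1 − 2Q).
1 − 2P − Q = 0.236842, giving −½ ln(0.236842) = 0.720181.
1 − 2Q = 0.421052, giving −¼ ln(0.421052) = 0.216250.
d = 0.720181 + 0.216250 = 0.936431.

0.94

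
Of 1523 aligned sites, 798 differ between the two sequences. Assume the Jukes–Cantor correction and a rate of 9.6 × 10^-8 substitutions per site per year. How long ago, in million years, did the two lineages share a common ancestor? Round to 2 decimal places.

p = 798/1523 ≈ 0.523966.
d = −(3/4) ln(1 − 4p/3) = −0.75 ln(1 − 0.698621) = −0.75 ln(0.301379)
  = −0.75 × (-1.199387) = 0.899540 substitutions/site.
Under a molecular clock d = 2μt, so t = d/(2μ) = 0.899540 / (2 × 9.6 × 10^-8) = 4.69 million years.

4.69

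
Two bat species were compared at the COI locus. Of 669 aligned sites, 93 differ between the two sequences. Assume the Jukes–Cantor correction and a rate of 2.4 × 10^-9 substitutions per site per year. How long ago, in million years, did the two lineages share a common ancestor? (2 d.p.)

p = 93/669 ≈ 0.139013.
d = −(3/4) ln(1 − 4p/3) = −0.75 ln(1 − 0.185351) = −0.75 ln(0.814649)
  = −0.75 × (-0.204998) = 0.153749 substitutions/site.
Under a molecular clock d = 2μt, so t = d/(2μ) = 0.153749 / (2 × 2.4 × 10^-9) = 32.03 million years.

32.03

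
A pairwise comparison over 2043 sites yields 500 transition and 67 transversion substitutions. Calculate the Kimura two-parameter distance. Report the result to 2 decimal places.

0.39

P = 500/2043 ≈ 0.244738 and Q = 67/2043 ≈ 0.032795.
Under the Kimura two-parameter model, d = −½ ln(1 − 2P − Q) − ¼ ln(1 − 2Q).
1 − 2P − Q = 0.477729, giving −½ ln(0.477729) = 0.369356.
1 − 2Q = 0.93441, giving −¼ ln(0.93441) = 0.016960.
d = 0.369356 + 0.016960 = 0.386316.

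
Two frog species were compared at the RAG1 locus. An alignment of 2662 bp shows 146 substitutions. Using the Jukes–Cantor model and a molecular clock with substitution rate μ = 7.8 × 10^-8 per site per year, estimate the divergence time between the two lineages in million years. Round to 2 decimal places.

0.37

p = 146/2662 ≈ 0.054846.
d = −(3/4) ln(1 − 4p/3) = −0.75 ln(1 − 0.073128) = −0.75 ln(0.926872)
  = −0.75 × (-0.075940) = 0.056955 substitutions/site.
Under a molecular clock d = 2μt, so t = d/(2μ) = 0.056955 / (2 × 7.8 × 10^-8) = 0.37 million years.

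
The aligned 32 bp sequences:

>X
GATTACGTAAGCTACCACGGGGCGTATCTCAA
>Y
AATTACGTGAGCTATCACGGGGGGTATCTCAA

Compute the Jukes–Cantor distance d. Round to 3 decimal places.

The sequences differ at 4 of 32 sites (1, 9, 15, 23), so p = 4/32 = 0.125.
d = −(3/4) ln(1 − 4p/3) = −0.75 ln(1 − 0.166667) = −0.75 ln(0.833333)
  = −0.75 × (-0.182322) = 0.136742 substitutions/site.

0.137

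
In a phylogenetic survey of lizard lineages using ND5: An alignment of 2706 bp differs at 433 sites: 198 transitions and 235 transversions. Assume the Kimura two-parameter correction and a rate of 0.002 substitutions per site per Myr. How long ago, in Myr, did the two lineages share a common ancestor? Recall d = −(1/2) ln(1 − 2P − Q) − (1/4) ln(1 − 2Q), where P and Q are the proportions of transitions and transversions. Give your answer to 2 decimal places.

P = 198/2706 ≈ 0.073171 and Q = 235/2706 ≈ 0.086844.
Under the Kimura two-parameter model, d = −½ ln(1 − 2P − Q) − ¼ ln(1 − 2Q).
1 − 2P − Q = 0.766814, giving −½ ln(0.766814) = 0.132756.
1 − 2Q = 0.826312, giving −¼ ln(0.826312) = 0.047696.
d = 0.132756 + 0.047696 = 0.180452.
Under a molecular clock d = 2μt, so t = d/(2μ) = 0.180452 / (2 × 0.002) = 45.11 Myr.

45.11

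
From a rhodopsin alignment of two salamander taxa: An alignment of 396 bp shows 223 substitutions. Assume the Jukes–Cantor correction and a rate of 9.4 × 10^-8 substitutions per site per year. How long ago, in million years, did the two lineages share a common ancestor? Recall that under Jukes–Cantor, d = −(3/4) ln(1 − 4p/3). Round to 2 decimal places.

p = 223/396 ≈ 0.563131.
d = −(3/4) ln(1 − 4p/3) = −0.75 ln(1 − 0.750841) = −0.75 ln(0.249159)
  = −0.75 × (-1.389664) = 1.042248 substitutions/site.
Under a molecular clock d = 2μt, so t = d/(2μ) = 1.042248 / (2 × 9.4 × 10^-8) = 5.54 million years.

5.54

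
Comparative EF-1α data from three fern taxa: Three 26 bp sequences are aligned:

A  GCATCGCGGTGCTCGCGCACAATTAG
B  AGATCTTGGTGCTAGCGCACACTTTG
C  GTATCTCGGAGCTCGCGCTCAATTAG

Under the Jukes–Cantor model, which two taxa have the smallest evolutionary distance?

A and C

A–B: 7/26 differ, p = 0.269, d = 0.334.
A–C: 4/26 differ, p = 0.154, d = 0.172.
B–C: 8/26 differ, p = 0.308, d = 0.396.
The smallest distance is between A and C.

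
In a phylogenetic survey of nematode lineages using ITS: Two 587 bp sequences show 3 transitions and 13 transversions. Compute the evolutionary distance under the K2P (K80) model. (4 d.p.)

P = 3/587 ≈ 0.005111 and Q = 13/587 ≈ 0.022147.
Under the Kimura two-parameter model, d = −½ ln(1 − 2P − Q) − ¼ ln(1 − 2Q).
1 − 2P − Q = 0.967631, giving −½ ln(0.967631) = 0.016452.
1 − 2Q = 0.955706, giving −¼ ln(0.955706) = 0.011326.
d = 0.016452 + 0.011326 = 0.027778.

0.0278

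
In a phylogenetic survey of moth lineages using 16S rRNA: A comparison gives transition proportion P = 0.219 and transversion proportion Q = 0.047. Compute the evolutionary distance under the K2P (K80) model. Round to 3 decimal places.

0.356

Under the Kimura two-parameter model, d = −½ ln(1 − 2P − Q) − ¼ ln(1 − 2Q).
1 − 2P − Q = 0.515, giving −½ ln(0.515) = 0.331794.
1 − 2Q = 0.906, giving −¼ ln(0.906) = 0.024679.
d = 0.331794 + 0.024679 = 0.356473.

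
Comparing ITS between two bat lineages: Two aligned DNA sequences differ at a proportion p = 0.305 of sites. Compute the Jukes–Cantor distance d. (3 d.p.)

d = −(3/4) ln(1 − 4p/3) = −0.75 ln(1 − 0.406667) = −0.75 ln(0.593333)
  = −0.75 × (-0.521999) = 0.391499 substitutions/site.

0.391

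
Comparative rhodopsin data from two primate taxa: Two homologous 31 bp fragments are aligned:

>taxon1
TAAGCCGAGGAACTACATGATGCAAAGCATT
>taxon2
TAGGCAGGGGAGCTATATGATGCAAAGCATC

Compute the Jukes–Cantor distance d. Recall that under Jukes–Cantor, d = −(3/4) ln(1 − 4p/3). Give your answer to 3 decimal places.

0.224

The sequences differ at 6 of 31 sites (3, 6, 8, 12, 16, 31), so p = 6/31 ≈ 0.193548.
d = −(3/4) ln(1 − 4p/3) = −0.75 ln(1 − 0.258064) = −0.75 ln(0.741936)
  = −0.75 × (-0.298492) = 0.223869 substitutions/site.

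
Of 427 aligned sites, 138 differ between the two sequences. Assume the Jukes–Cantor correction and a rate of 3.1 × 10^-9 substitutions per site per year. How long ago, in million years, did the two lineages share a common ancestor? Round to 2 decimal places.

68.19

p = 138/427 ≈ 0.323185.
d = −(3/4) ln(1 − 4p/3) = −0.75 ln(1 − 0.430913) = −0.75 ln(0.569087)
  = −0.75 × (-0.563722) = 0.422792 substitutions/site.
Under a molecular clock d = 2μt, so t = d/(2μ) = 0.422792 / (2 × 3.1 × 10^-9) = 68.19 million years.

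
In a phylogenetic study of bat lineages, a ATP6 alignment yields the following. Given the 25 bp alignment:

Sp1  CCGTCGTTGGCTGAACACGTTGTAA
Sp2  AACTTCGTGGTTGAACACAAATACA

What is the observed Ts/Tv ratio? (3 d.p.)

0.300

Transitions are A↔G and C↔T; transversions are all other mismatches.
Transitions: 3. Transversions: 10.
R = 3/10 = 0.300.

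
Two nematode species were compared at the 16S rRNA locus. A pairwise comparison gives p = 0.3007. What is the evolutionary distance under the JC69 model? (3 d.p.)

0.384

d = −(3/4) ln(1 − 4p/3) = −0.75 ln(1 − 0.400933) = −0.75 ln(0.599067)
  = −0.75 × (-0.512382) = 0.384287 substitutions/site.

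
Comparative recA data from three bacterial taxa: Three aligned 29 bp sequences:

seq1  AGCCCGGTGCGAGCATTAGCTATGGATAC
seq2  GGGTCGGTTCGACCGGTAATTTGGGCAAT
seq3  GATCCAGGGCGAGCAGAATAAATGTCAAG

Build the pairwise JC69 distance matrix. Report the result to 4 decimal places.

d(seq1,seq2) = 0.7739, d(seq1,seq3) = 0.7739, d(seq2,seq3) = 0.9978

seq1–seq2: 14/29 sites differ → p ≈ 0.482759, d = −0.75 ln(1 − 0.643679) = 0.773942 ≈ 0.7739.
seq1–seq3: 14/29 sites differ → p ≈ 0.482759, d = −0.75 ln(1 − 0.643679) = 0.773942 ≈ 0.7739.
seq2–seq3: 16/29 sites differ → p ≈ 0.551724, d = −0.75 ln(1 − 0.735632) = 0.997810 ≈ 0.9978.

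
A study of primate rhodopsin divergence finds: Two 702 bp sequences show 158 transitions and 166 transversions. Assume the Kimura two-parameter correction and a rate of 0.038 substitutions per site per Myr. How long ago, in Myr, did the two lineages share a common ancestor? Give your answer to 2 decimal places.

P = 158/702 ≈ 0.225071 and Q = 166/702 ≈ 0.236467.
Under the Kimura two-parameter model, d = −½ ln(1 − 2P − Q) − ¼ ln(1 − 2Q).
1 − 2P − Q = 0.313391, giving −½ ln(0.313391) = 0.580152.
1 − 2Q = 0.527066, giving −¼ ln(0.527066) = 0.160107.
d = 0.580152 + 0.160107 = 0.740259.
Under a molecular clock d = 2μt, so t = d/(2μ) = 0.740259 / (2 × 0.038) = 9.74 Myr.

9.74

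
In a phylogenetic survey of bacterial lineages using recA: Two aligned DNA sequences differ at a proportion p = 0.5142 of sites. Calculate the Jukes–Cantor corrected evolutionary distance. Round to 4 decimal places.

d = −(3/4) ln(1 − 4p/3) = −0.75 ln(1 − 0.6856) = −0.75 ln(0.3144)
  = −0.75 × (-1.157089) = 0.867817 substitutions/site.

0.8678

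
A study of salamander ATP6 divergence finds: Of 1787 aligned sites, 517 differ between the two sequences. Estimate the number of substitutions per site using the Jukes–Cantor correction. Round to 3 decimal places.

p = 517/1787 ≈ 0.289312.
d = −(3/4) ln(1 − 4p/3) = −0.75 ln(1 − 0.385749) = −0.75 ln(0.614251)
  = −0.75 × (-0.487352) = 0.365514 substitutions/site.

0.366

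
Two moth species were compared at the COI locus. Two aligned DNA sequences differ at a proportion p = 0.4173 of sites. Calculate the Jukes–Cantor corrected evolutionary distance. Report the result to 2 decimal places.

d = −(3/4) ln(1 − 4p/3) = −0.75 ln(1 − 0.5564) = −0.75 ln(0.4436)
  = −0.75 × (-0.812832) = 0.609624 substitutions/site.

0.61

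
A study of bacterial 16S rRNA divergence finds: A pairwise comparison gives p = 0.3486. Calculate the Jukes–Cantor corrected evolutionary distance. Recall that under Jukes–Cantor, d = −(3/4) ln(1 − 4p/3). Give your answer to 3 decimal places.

d = −(3/4) ln(1 − 4p/3) = −0.75 ln(1 − 0.4648) = −0.75 ln(0.5352)
  = −0.75 × (-0.625115) = 0.468836 substitutions/site.

0.469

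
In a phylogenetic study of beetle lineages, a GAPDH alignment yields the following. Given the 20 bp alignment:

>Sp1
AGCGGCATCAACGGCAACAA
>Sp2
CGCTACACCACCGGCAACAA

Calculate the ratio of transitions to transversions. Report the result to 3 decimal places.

Transitions are A↔G and C↔T; transversions are all other mismatches.
Transitions: 2. Transversions: 3.
R = 2/3 = 0.666666… ≈ 0.667 (to 3 d.p.).

0.667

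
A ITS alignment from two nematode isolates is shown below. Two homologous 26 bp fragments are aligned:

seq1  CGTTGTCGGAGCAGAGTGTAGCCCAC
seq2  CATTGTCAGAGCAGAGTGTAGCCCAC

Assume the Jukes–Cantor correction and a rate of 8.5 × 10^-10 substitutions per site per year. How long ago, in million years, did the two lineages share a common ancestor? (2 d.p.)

47.74

The sequences differ at 2 of 26 sites (2, 8), so p = 2/26 ≈ 0.076923.
d = −(3/4) ln(1 − 4p/3) = −0.75 ln(1 − 0.102564) = −0.75 ln(0.897436)
  = −0.75 × (-0.108213) = 0.081160 substitutions/site.
Under a molecular clock d = 2μt, so t = d/(2μ) = 0.081160 / (2 × 8.5 × 10^-10) = 47.74 million years.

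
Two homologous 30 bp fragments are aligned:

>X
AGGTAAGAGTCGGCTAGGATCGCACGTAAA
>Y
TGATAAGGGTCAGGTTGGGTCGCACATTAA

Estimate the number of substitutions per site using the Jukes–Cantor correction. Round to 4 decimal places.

0.3831

The sequences differ at 9 of 30 sites (1, 3, 8, 12, 14, 16, 19, 26, 28), so p = 9/30 = 0.3.
d = −(3/4) ln(1 − 4p/3) = −0.75 ln(1 − 0.4) = −0.75 ln(0.6)
  = −0.75 × (-0.510826) = 0.383120 substitutions/site.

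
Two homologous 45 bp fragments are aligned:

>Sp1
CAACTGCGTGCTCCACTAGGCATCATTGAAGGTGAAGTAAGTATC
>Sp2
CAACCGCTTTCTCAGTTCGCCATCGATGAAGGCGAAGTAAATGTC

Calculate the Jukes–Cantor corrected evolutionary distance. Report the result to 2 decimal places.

0.36

The sequences differ at 13 of 45 sites, so p = 13/45 ≈ 0.288889.
d = −(3/4) ln(1 − 4p/3) = −0.75 ln(1 − 0.385185) = −0.75 ln(0.614815)
  = −0.75 × (-0.486434) = 0.364826 substitutions/site.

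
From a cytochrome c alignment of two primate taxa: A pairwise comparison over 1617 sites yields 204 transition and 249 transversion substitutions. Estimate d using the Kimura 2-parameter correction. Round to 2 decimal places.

0.35

P = 204/1617 ≈ 0.12616 and Q = 249/1617 ≈ 0.153989.
Under the Kimura two-parameter model, d = −½ ln(1 − 2P − Q) − ¼ ln(1 − 2Q).
1 − 2P − Q = 0.593691, giving −½ ln(0.593691) = 0.260698.
1 − 2Q = 0.692022, giving −¼ ln(0.692022) = 0.092034.
d = 0.260698 + 0.092034 = 0.352732.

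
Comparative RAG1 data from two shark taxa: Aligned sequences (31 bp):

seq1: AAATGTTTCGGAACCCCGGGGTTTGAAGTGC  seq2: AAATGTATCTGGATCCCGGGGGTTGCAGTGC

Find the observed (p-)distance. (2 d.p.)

0.19

The sequences differ at 6 of 31 positions (sites 7, 10, 12, 14, 22, 26).
p = 6/31 = 0.193548… ≈ 0.19 (to 2 d.p.).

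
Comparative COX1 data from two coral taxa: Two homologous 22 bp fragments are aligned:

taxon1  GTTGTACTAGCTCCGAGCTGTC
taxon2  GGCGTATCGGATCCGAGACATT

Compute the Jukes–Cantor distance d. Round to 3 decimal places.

0.699

The sequences differ at 10 of 22 sites (2, 3, 7, 8, 9, 11, 18, 19, 20, 22), so p = 10/22 ≈ 0.454545.
d = −(3/4) ln(1 − 4p/3) = −0.75 ln(1 − 0.60606) = −0.75 ln(0.39394)
  = −0.75 × (-0.931557) = 0.698668 substitutions/site.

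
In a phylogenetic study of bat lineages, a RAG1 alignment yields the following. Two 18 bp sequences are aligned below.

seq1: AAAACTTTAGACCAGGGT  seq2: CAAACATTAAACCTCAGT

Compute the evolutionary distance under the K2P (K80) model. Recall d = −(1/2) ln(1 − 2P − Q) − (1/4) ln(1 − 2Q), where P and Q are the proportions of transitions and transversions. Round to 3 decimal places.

Of 18 sites, 2 differences are transitions and 4 are transversions, so P = 2/18 ≈ 0.111111 and Q = 4/18 ≈ 0.222222.
Under the Kimura two-parameter model, d = −½ ln(1 − 2P − Q) − ¼ ln(1 − 2Q).
1 − 2P − Q = 0.555556, giving −½ ln(0.555556) = 0.293893.
1 − 2Q = 0.555556, giving −¼ ln(0.555556) = 0.146946.
d = 0.293893 + 0.146946 = 0.440839.

0.441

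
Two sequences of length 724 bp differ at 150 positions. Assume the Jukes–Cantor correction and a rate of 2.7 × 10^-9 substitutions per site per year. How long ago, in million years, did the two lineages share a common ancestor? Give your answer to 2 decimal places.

44.90

p = 150/724 ≈ 0.207182.
d = −(3/4) ln(1 − 4p/3) = −0.75 ln(1 − 0.276243) = −0.75 ln(0.723757)
  = −0.75 × (-0.323300) = 0.242475 substitutions/site.
Under a molecular clock d = 2μt, so t = d/(2μ) = 0.242475 / (2 × 2.7 × 10^-9) = 44.90 million years.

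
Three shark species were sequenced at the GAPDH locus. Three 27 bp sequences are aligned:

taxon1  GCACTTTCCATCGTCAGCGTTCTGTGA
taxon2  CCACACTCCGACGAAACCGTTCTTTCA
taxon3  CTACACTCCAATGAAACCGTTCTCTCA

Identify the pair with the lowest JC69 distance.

taxon1–taxon2: 10/27 differ, p = 0.370, d = 0.511.
taxon1–taxon3: 11/27 differ, p = 0.407, d = 0.588.
taxon2–taxon3: 4/27 differ, p = 0.148, d = 0.165.
The smallest distance is between taxon2 and taxon3.

taxon2 and taxon3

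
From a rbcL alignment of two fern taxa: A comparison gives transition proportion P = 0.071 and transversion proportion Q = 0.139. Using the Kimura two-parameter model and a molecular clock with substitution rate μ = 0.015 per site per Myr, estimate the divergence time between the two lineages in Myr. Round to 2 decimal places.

8.21

Under the Kimura two-parameter model, d = −½ ln(1 − 2P − Q) − ¼ ln(1 − 2Q).
1 − 2P − Q = 0.719, giving −½ ln(0.719) = 0.164947.
1 − 2Q = 0.722, giving −¼ ln(0.722) = 0.081433.
d = 0.164947 + 0.081433 = 0.246380.
Under a molecular clock d = 2μt, so t = d/(2μ) = 0.246380 / (2 × 0.015) = 8.21 Myr.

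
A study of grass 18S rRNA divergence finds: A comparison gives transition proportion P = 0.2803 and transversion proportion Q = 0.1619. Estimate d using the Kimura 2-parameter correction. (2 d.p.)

Under the Kimura two-parameter model, d = −½ ln(1 − 2P − Q) − ¼ ln(1 − 2Q).
1 − 2P − Q = 0.2775, giving −½ ln(0.2775) = 0.640967.
1 − 2Q = 0.6762, giving −¼ ln(0.6762) = 0.097817.
d = 0.640967 + 0.097817 = 0.738784.

0.74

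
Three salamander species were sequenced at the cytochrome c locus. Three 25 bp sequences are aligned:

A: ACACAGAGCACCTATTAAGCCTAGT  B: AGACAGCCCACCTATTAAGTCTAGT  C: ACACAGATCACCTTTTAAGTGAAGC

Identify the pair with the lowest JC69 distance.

A–B: 4/25 differ, p = 0.160, d = 0.180.
A–C: 6/25 differ, p = 0.240, d = 0.289.
B–C: 7/25 differ, p = 0.280, d = 0.351.
The smallest distance is between A and B.

A and B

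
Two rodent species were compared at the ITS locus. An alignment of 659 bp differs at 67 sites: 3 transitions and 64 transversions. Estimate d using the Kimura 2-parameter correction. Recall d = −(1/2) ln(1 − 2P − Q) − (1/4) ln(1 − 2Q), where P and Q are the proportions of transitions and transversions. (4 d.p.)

P = 3/659 ≈ 0.004552 and Q = 64/659 ≈ 0.097117.
Under the Kimura two-parameter model, d = −½ ln(1 − 2P − Q) − ¼ ln(1 − 2Q).
1 − 2P − Q = 0.893779, giving −½ ln(0.893779) = 0.056148.
1 − 2Q = 0.805766, giving −¼ ln(0.805766) = 0.053990.
d = 0.056148 + 0.053990 = 0.110138.

0.1101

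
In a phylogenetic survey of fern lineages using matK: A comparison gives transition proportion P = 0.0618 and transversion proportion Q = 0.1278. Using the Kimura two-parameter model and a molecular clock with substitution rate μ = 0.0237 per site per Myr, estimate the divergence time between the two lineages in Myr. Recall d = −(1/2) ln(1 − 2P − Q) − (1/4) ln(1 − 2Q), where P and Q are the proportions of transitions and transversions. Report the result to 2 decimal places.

4.61

Under the Kimura two-parameter model, d = −½ ln(1 − 2P − Q) − ¼ ln(1 − 2Q).
1 − 2P − Q = 0.7486, giving −½ ln(0.7486) = 0.144775.
1 − 2Q = 0.7444, giving −¼ ln(0.7444) = 0.073794.
d = 0.144775 + 0.073794 = 0.218569.
Under a molecular clock d = 2μt, so t = d/(2μ) = 0.218569 / (2 × 0.0237) = 4.61 Myr.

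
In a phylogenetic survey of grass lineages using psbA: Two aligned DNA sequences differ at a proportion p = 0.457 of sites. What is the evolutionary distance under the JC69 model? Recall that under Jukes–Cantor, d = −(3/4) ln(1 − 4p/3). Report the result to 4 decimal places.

d = −(3/4) ln(1 − 4p/3) = −0.75 ln(1 − 0.609333) = −0.75 ln(0.390667)
  = −0.75 × (-0.939900) = 0.704925 substitutions/site.

0.7049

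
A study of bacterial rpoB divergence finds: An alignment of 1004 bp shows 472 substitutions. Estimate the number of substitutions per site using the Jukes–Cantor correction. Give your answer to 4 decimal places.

0.7393

p = 472/1004 ≈ 0.47012.
d = −(3/4) ln(1 − 4p/3) = −0.75 ln(1 − 0.626827) = −0.75 ln(0.373173)
  = −0.75 × (-0.985713) = 0.739285 substitutions/site.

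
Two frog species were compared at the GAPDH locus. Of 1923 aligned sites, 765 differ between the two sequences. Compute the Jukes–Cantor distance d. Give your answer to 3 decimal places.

0.567

p = 765/1923 ≈ 0.397816.
d = −(3/4) ln(1 − 4p/3) = −0.75 ln(1 − 0.530421) = −0.75 ln(0.469579)
  = −0.75 × (-0.755919) = 0.566939 substitutions/site.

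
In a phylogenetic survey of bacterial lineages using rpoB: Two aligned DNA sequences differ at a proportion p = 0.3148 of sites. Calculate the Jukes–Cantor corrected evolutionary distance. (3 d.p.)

d = −(3/4) ln(1 − 4p/3) = −0.75 ln(1 − 0.419733) = −0.75 ln(0.580267)
  = −0.75 × (-0.544267) = 0.408200 substitutions/site.

0.408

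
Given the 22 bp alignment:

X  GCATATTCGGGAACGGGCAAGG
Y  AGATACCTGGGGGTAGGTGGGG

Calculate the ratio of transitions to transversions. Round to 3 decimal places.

Transitions are A↔G and C↔T; transversions are all other mismatches.
Transitions: 11. Transversions: 1.
R = 11/1 = 11.000.

11.000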